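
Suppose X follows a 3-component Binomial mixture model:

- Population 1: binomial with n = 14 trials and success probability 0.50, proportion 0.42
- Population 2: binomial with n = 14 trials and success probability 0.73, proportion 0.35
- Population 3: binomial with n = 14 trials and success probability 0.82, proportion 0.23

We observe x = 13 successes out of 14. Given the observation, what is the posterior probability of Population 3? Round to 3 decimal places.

0.661

The responsibility of component k is w_k f_k(x) divided by Σ_j w_j f_j(x).
Component likelihoods at x = 13 successes out of 14:
  L_1 = 0.000854492
  L_2 = 0.0631959
  L_3 = 0.190977
Multiply by the mixture weights:
  w_1·L_1 = 0.42 × 0.000854492 = 0.000358887
  w_2·L_2 = 0.35 × 0.0631959 = 0.0221186
  w_3·L_3 = 0.23 × 0.190977 = 0.0439247
Sum: 0.000358887 + 0.0221186 + 0.0439247 = 0.0664021
Responsibility of Population 3: 0.0439247 / 0.0664021 ≈ 0.661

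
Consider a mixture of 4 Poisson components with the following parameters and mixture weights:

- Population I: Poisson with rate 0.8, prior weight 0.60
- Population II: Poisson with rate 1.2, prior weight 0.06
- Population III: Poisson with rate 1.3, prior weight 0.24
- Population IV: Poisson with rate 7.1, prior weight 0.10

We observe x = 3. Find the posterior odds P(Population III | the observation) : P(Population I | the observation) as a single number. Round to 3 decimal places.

1.041

Since P(k|x) ∝ P(Z=k) f_k(x), the posterior odds are P(Z=i) f_i(x) / (P(Z=j) f_j(x)).
Poisson probabilities:
  L_I = 0.0383427
  L_II = 0.0867439
  L_III = 0.0997921
  L_IV = 0.049219
Odds = (0.24/0.60) × (0.0997921/0.0383427) = 0.4 × 2.60263 ≈ 1.041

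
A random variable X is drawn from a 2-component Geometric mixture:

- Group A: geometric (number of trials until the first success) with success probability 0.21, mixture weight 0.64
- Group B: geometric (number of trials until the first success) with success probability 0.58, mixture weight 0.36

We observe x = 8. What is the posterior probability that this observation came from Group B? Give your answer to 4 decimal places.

0.0183

By Bayes' theorem, P(k | x) = π_k f_k(x) / Σ_j π_j f_j(x).
Evaluate each component's likelihood at the observed value:
  p_A = 0.21·(1−0.21)^7 = 0.21·0.192039 = 0.0403282
  p_B = 0.58·(1−0.58)^7 = 0.58·0.00230539 = 0.00133713
Multiply by the mixture weights:
  π_A·p_A = 0.64 × 0.0403282 = 0.0258101
  π_B·p_B = 0.36 × 0.00133713 = 0.000481366
Denominator: 0.0258101 + 0.000481366 = 0.0262914
P(Group B | the observation) ≈ 0.0183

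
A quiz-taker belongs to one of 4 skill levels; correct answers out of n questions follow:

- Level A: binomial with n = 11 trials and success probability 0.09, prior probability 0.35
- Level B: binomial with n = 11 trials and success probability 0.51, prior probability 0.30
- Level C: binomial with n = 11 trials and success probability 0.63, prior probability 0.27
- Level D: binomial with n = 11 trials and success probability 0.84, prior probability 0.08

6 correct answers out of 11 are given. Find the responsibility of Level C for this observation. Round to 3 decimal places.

0.435

By Bayes' theorem, P(k | x) = w_k f_k(x) / Σ_j w_j f_j(x).
Component likelihoods at x = 6 correct answers out of 11:
  L_A = C(11,6)·0.09^6·0.91^5 = 462·5.31441e-07·0.624032 = 0.000153216
  L_B = C(11,6)·0.51^6·0.49^5 = 462·0.0175963·0.0282475 = 0.229638
  L_C = C(11,6)·0.63^6·0.37^5 = 462·0.0625235·0.0069344 = 0.200306
  L_D = C(11,6)·0.84^6·0.16^5 = 462·0.351298·0.000104858 = 0.0170184
Unnormalised posteriors:
  w_A·L_A = 0.35 × 0.000153216 = 5.36256e-05
  w_B·L_B = 0.30 × 0.229638 = 0.0688913
  w_C·L_C = 0.27 × 0.200306 = 0.0540826
  w_D·L_D = 0.08 × 0.0170184 = 0.00136147
Denominator: 5.36256e-05 + 0.0688913 + 0.0540826 + 0.00136147 = 0.124389
So the posterior for Level C is 0.0540826 / 0.124389 ≈ 0.435.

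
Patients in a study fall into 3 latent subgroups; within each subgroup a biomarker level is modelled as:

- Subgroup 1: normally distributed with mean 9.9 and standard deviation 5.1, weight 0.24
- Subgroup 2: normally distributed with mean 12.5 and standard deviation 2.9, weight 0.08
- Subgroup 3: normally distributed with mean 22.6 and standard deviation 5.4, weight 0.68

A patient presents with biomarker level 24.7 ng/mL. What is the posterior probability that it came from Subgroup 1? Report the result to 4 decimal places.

0.0059

The responsibility of component k is π_k f_k(x) divided by Σ_j π_j f_j(x).
Normal densities:
  p_1 = 0.00116054
  p_2 = 1.97444e-05
  p_3 = 0.0684977
Unnormalised posteriors:
  π_1·p_1 = 0.24 × 0.00116054 = 0.00027853
  π_2·p_2 = 0.08 × 1.97444e-05 = 1.57956e-06
  π_3·p_3 = 0.68 × 0.0684977 = 0.0465785
Sum: 0.00027853 + 1.57956e-06 + 0.0465785 = 0.0468586
P(Subgroup 1 | the observation) = 0.00027853 / 0.0468586 ≈ 0.0059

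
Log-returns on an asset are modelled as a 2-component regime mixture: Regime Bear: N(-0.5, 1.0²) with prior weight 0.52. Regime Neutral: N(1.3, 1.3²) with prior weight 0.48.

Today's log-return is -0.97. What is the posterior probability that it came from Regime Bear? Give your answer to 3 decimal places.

0.853

Apply Bayes' rule: the posterior for each component is proportional to its prior times its likelihood at x.
Normal densities:
  p_Bear = 0.357225
  p_Neutral = 0.0668149
Weight by the priors:
  P(Z=Bear)·p_Bear = 0.52 × 0.357225 = 0.185757
  P(Z=Neutral)·p_Neutral = 0.48 × 0.0668149 = 0.0320711
Evidence: 0.185757 + 0.0320711 = 0.217828
So the posterior for Regime Bear is 0.185757 / 0.217828 ≈ 0.853.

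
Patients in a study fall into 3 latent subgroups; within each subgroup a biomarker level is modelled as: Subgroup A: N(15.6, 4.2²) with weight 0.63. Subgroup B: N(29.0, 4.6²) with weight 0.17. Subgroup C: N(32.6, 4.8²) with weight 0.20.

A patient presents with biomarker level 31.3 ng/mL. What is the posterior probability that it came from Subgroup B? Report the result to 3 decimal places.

0.447

Posterior ∝ prior × likelihood, so P(k | x) ∝ w_k f_k(x); normalise over all components.
Component likelihoods at x = 31.3 ng/mL:
  L_A = 8.77779e-05
  L_B = 0.0765359
  L_C = 0.08012
Unnormalised posteriors:
  w_A·L_A = 0.63 × 8.77779e-05 = 5.53001e-05
  w_B·L_B = 0.17 × 0.0765359 = 0.0130111
  w_C·L_C = 0.20 × 0.08012 = 0.016024
Normaliser: 5.53001e-05 + 0.0130111 + 0.016024 = 0.0290904
P(Subgroup B | the observation) = 0.0130111 / 0.0290904 ≈ 0.447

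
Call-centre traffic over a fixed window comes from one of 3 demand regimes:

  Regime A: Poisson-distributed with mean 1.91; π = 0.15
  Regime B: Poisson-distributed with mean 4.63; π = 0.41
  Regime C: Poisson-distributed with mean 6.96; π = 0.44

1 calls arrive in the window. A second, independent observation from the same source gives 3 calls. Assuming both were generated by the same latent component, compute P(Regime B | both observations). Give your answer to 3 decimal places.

Posterior ∝ prior × likelihood, so P(k | x) ∝ π_k f_k(x); normalise over all components.
Since both observations come from the same component, the likelihood for component k is f_k(x₁)·f_k(x₂).
  f_A = [0.282834] × [0.171968] = 0.0486382
  f_B = [0.0451645] × [0.161365] = 0.00728796
  f_C = [0.00660571] × [0.0533319] = 0.000352295
Prior × likelihood for each component:
  π_A·f_A = 0.15 × 0.0486382 = 0.00729573
  π_B·f_B = 0.41 × 0.00728796 = 0.00298806
  π_C·f_C = 0.44 × 0.000352295 = 0.00015501
Evidence: 0.00729573 + 0.00298806 + 0.00015501 = 0.0104388
So the posterior for Regime B is 0.00298806 / 0.0104388 ≈ 0.286.

0.286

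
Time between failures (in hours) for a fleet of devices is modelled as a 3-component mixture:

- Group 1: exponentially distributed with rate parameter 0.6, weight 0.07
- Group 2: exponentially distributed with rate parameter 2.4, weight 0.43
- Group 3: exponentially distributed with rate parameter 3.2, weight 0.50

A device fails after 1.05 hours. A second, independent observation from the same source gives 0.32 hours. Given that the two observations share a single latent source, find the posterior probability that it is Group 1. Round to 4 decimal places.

0.0662

The responsibility of component k is w_k f_k(x) divided by Σ_j w_j f_j(x).
Since both observations come from the same component, the likelihood for component k is f_k(x₁)·f_k(x₂).
  p_1 = [0.6·e^(−0.6·1.05) = 0.6·e^(−0.6300) = 0.319555] × [0.495184] = 0.158239
  p_2 = [2.4·e^(−2.4·1.05) = 2.4·e^(−2.5200) = 0.193103] × [1.11346] = 0.215012
  p_3 = [3.2·e^(−3.2·1.05) = 3.2·e^(−3.3600) = 0.111153] × [1.1493] = 0.127748
Weight by the priors:
  w_1·p_1 = 0.07 × 0.158239 = 0.0110767
  w_2·p_2 = 0.43 × 0.215012 = 0.0924551
  w_3·p_3 = 0.50 × 0.127748 = 0.0638738
Normaliser: 0.0110767 + 0.0924551 + 0.0638738 = 0.167406
P(Group 1 | data) ≈ 0.0662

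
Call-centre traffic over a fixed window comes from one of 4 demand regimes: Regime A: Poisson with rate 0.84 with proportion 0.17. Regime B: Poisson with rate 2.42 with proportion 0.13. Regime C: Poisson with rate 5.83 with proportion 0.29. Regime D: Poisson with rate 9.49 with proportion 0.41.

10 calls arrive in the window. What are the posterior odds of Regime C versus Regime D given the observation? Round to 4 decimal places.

0.2105

Posterior odds = (w_i f_i(x)) / (w_j f_j(x)); the normalising sum cancels.
Component likelihoods at x = 10 calls:
  L_A = 2.08076e-08
  L_B = 0.00016881
  L_C = 0.036727
  L_D = 0.123437
Posterior odds = (w_C·L_C) / (w_D·L_D) = (0.29·0.036727) / (0.41·0.123437) = 0.0106508 / 0.0506091 ≈ 0.2105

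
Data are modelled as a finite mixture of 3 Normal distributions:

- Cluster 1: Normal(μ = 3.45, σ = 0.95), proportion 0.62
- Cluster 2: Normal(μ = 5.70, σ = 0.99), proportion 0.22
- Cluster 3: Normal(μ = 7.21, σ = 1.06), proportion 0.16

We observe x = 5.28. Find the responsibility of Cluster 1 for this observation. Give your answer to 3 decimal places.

Apply Bayes' rule: the posterior for each component is proportional to its prior times its likelihood at x.
Component likelihoods at x = 5.28:
  L_1 = 0.065678
  L_2 = 0.368292
  L_3 = 0.0717347
Unnormalised posteriors:
  π_1·L_1 = 0.62 × 0.065678 = 0.0407204
  π_2·L_2 = 0.22 × 0.368292 = 0.0810243
  π_3·L_3 = 0.16 × 0.0717347 = 0.0114775
Marginal: 0.0407204 + 0.0810243 + 0.0114775 = 0.133222
So the posterior for Cluster 1 is 0.0407204 / 0.133222 ≈ 0.306.

0.306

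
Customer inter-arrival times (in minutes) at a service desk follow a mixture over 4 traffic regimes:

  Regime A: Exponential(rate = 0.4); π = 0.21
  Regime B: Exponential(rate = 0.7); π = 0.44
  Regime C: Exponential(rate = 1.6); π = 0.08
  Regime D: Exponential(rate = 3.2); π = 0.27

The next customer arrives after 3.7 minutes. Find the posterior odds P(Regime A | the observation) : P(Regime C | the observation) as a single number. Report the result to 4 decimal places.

55.6336

The posterior odds equal the prior odds times the likelihood ratio: (π_i/π_j)·(f_i(x)/f_j(x)).
Exponential densities:
  L_A = 0.4·e^(−0.4·3.7) = 0.4·e^(−1.4800) = 0.0910551
  L_B = 0.7·e^(−0.7·3.7) = 0.7·e^(−2.5900) = 0.052514
  L_C = 1.6·e^(−1.6·3.7) = 1.6·e^(−5.9200) = 0.00429632
  L_D = 3.2·e^(−3.2·3.7) = 3.2·e^(−11.8400) = 2.3073e-05
0.0191216 / 0.000343706 ≈ 55.6336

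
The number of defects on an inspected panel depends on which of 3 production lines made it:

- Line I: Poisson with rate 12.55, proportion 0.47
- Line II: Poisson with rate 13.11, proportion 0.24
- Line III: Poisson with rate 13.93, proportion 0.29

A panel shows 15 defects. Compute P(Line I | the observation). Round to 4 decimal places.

Posterior ∝ prior × likelihood, so P(k | x) ∝ w_k f_k(x); normalise over all components.
Evaluate each component's likelihood at the observed value:
  f_I = 0.0818014
  f_II = 0.0899374
  f_III = 0.0984113
Unnormalised posteriors:
  w_I·f_I = 0.47 × 0.0818014 = 0.0384466
  w_II·f_II = 0.24 × 0.0899374 = 0.021585
  w_III·f_III = 0.29 × 0.0984113 = 0.0285393
Normaliser: 0.0384466 + 0.021585 + 0.0285393 = 0.0885709
P(Line I | data) ≈ 0.4341

0.4341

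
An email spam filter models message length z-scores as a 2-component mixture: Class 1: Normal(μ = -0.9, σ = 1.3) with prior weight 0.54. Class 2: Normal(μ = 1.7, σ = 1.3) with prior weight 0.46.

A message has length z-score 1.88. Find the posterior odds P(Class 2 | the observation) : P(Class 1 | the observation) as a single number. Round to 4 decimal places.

Since P(k|x) ∝ π_k f_k(x), the posterior odds are π_i f_i(x) / (π_j f_j(x)).
Component likelihoods at x = 1.88:
  p_1 = 0.0311852
  p_2 = 0.303951
Posterior odds = (π_2·p_2) / (π_1·p_1) = (0.46·0.303951) / (0.54·0.0311852) = 0.139817 / 0.01684 ≈ 8.3027

8.3027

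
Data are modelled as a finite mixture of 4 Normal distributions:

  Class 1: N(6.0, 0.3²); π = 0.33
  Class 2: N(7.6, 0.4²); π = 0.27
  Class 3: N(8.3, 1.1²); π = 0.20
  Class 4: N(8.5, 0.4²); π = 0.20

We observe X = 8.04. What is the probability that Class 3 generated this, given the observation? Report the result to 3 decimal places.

0.220

Apply Bayes' rule: the posterior for each component is proportional to its prior times its likelihood at x.
Component likelihoods at x = 8.04:
  f_1 = 1.21032e-10
  f_2 = 0.54463
  f_3 = 0.352684
  f_4 = 0.514841
Multiply by the mixture weights:
  w_1·f_1 = 0.33 × 1.21032e-10 = 3.99406e-11
  w_2·f_2 = 0.27 × 0.54463 = 0.14705
  w_3·f_3 = 0.20 × 0.352684 = 0.0705368
  w_4·f_4 = 0.20 × 0.514841 = 0.102968
Marginal: 3.99406e-11 + 0.14705 + 0.0705368 + 0.102968 = 0.320555
P(Class 3 | data) = 0.0705368 / 0.320555 ≈ 0.220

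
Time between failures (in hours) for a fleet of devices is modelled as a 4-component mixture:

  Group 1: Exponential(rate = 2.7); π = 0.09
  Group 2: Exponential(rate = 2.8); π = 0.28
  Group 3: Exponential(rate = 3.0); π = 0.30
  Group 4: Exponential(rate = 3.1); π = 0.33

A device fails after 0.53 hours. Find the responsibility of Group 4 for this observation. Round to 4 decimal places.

Apply Bayes' rule: the posterior for each component is proportional to its prior times its likelihood at x.
Exponential densities:
  f_1 = 2.7·e^(−2.7·0.53) = 2.7·e^(−1.4310) = 0.645488
  f_2 = 2.8·e^(−2.8·0.53) = 2.8·e^(−1.4840) = 0.634841
  f_3 = 3.0·e^(−3.0·0.53) = 3.0·e^(−1.5900) = 0.611777
  f_4 = 3.1·e^(−3.1·0.53) = 3.1·e^(−1.6430) = 0.599537
Unnormalised posteriors:
  π_1·f_1 = 0.09 × 0.645488 = 0.0580939
  π_2·f_2 = 0.28 × 0.634841 = 0.177756
  π_3·f_3 = 0.30 × 0.611777 = 0.183533
  π_4·f_4 = 0.33 × 0.599537 = 0.197847
Normaliser: 0.0580939 + 0.177756 + 0.183533 + 0.197847 = 0.61723
P(Group 4 | the observation) ≈ 0.3205

0.3205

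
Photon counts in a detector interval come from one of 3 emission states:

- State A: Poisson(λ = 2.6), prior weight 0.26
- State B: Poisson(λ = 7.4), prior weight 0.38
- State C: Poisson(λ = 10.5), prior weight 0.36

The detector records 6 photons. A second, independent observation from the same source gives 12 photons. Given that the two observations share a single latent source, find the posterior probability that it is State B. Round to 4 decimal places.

0.4890

The responsibility of component k is π_k f_k(x) divided by Σ_j π_j f_j(x).
Since both observations come from the same component, the likelihood for component k is f_k(x₁)·f_k(x₂).
  p_A = [e^(−2.6)·2.6^6/6! = 0.0318671] × [1.47971e-05] = 4.71541e-07
  p_B = [e^(−7.4)·7.4^6/6! = 0.139405] × [0.0344084] = 0.00479671
  p_C = [e^(−10.5)·10.5^6/6! = 0.051252] × [0.103239] = 0.0052912
Unnormalised posteriors:
  π_A·p_A = 0.26 × 4.71541e-07 = 1.22601e-07
  π_B·p_B = 0.38 × 0.00479671 = 0.00182275
  π_C·p_C = 0.36 × 0.0052912 = 0.00190483
Denominator: 1.22601e-07 + 0.00182275 + 0.00190483 = 0.0037277
P(State B | x₁, x₂) = 0.00182275 / 0.0037277 ≈ 0.4890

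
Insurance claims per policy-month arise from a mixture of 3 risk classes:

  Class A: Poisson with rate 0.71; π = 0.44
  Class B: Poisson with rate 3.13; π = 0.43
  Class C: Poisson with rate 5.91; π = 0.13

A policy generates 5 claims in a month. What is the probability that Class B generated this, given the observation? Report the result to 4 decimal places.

0.6863

By Bayes' theorem, P(k | x) = P(Z=k) f_k(x) / Σ_j P(Z=j) f_j(x).
Component likelihoods at x = 5 claims:
  p_A = e^(−0.71)·0.71^5/5! = 0.000739199
  p_B = e^(−3.13)·3.13^5/5! = 0.109446
  p_C = e^(−5.91)·5.91^5/5! = 0.162958
Weight by the priors:
  P(Z=A)·p_A = 0.44 × 0.000739199 = 0.000325248
  P(Z=B)·p_B = 0.43 × 0.109446 = 0.0470617
  P(Z=C)·p_C = 0.13 × 0.162958 = 0.0211845
Marginal: 0.000325248 + 0.0470617 + 0.0211845 = 0.0685714
So the posterior for Class B is 0.0470617 / 0.0685714 ≈ 0.6863.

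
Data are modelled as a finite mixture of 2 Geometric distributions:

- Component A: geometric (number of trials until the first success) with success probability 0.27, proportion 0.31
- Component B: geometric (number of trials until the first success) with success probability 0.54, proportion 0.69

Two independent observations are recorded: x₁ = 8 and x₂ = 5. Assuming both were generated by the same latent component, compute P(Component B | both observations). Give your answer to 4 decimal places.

0.0525

The responsibility of component k is P(Z=k) f_k(x) divided by Σ_j P(Z=j) f_j(x).
Since both observations come from the same component, the likelihood for component k is f_k(x₁)·f_k(x₂).
  f_A = [0.27·(1−0.27)^7 = 0.27·0.110474 = 0.029828] × [0.0766753] = 0.00228707
  f_B = [0.54·(1−0.54)^7 = 0.54·0.00435818 = 0.00235342] × [0.0241783] = 5.69015e-05
Unnormalised posteriors:
  P(Z=A)·f_A = 0.31 × 0.00228707 = 0.000708991
  P(Z=B)·f_B = 0.69 × 5.69015e-05 = 3.9262e-05
Evidence: 0.000708991 + 3.9262e-05 = 0.000748253
P(Component B | x₁,x₂) ≈ 0.0525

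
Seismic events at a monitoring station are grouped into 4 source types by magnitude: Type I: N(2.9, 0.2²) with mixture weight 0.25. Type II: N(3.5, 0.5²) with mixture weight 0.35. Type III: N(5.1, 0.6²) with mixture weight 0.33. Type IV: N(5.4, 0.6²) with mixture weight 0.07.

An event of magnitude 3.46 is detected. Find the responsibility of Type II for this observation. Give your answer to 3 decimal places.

P(component k | x) = P(Z=k)·f_k(x) / marginal(x), where marginal(x) = Σ_j P(Z=j)·f_j(x).
Component likelihoods at x = 3.46:
  p_I = (1/(0.2·√(2π)))·exp(−(3.46−2.9)²/(2·0.2²)) = 1.994711·exp(-3.92000) = 0.0395773
  p_II = (1/(0.5·√(2π)))·exp(−(3.46−3.5)²/(2·0.5²)) = 0.797885·exp(-0.00320) = 0.795335
  p_III = (1/(0.6·√(2π)))·exp(−(3.46−5.1)²/(2·0.6²)) = 0.664904·exp(-3.73556) = 0.0158645
  p_IV = (1/(0.6·√(2π)))·exp(−(3.46−5.4)²/(2·0.6²)) = 0.664904·exp(-5.22722) = 0.00356948
Unnormalised posteriors:
  P(Z=I)·p_I = 0.25 × 0.0395773 = 0.00989431
  P(Z=II)·p_II = 0.35 × 0.795335 = 0.278367
  P(Z=III)·p_III = 0.33 × 0.0158645 = 0.0052353
  P(Z=IV)·p_IV = 0.07 × 0.00356948 = 0.000249864
Evidence: 0.00989431 + 0.278367 + 0.0052353 + 0.000249864 = 0.293747
P(Type II | x) ≈ 0.948

0.948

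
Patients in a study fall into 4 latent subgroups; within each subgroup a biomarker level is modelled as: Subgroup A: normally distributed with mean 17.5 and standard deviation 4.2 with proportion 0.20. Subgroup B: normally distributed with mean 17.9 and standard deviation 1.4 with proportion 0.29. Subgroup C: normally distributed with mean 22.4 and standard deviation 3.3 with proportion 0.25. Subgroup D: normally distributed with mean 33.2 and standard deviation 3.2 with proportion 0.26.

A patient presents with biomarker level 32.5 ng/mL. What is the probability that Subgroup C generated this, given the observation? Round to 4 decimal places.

0.0087

P(component k | x) = P(Z=k)·f_k(x) / marginal(x), where marginal(x) = Σ_j P(Z=j)·f_j(x).
Component likelihoods at x = 32.5 ng/mL:
  L_A = (1/(4.2·√(2π)))·exp(−(32.5−17.5)²/(2·4.2²)) = 0.094986·exp(-6.37755) = 0.000161408
  L_B = (1/(1.4·√(2π)))·exp(−(32.5−17.9)²/(2·1.4²)) = 0.284959·exp(-54.37755) = 6.90099e-25
  L_C = (1/(3.3·√(2π)))·exp(−(32.5−22.4)²/(2·3.3²)) = 0.120892·exp(-4.68365) = 0.00111766
  L_D = (1/(3.2·√(2π)))·exp(−(32.5−33.2)²/(2·3.2²)) = 0.124669·exp(-0.02393) = 0.121722
Prior × likelihood for each component:
  P(Z=A)·L_A = 0.20 × 0.000161408 = 3.22816e-05
  P(Z=B)·L_B = 0.29 × 6.90099e-25 = 2.00129e-25
  P(Z=C)·L_C = 0.25 × 0.00111766 = 0.000279416
  P(Z=D)·L_D = 0.26 × 0.121722 = 0.0316477
Evidence: 3.22816e-05 + 2.00129e-25 + 0.000279416 + 0.0316477 = 0.0319594
So the posterior for Subgroup C is 0.000279416 / 0.0319594 ≈ 0.0087.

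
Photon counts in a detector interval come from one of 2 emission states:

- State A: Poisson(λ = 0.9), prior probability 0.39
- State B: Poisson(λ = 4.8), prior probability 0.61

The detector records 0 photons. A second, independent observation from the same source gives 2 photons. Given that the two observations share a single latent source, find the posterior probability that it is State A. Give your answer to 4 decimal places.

0.9821

P(component k | x) = π_k·f_k(x) / marginal(x), where marginal(x) = Σ_j π_j·f_j(x).
Since both observations come from the same component, the likelihood for component k is f_k(x₁)·f_k(x₂).
  f_A = [0.40657] × [0.164661] = 0.066946
  f_B = [0.00822975] × [0.0948067] = 0.000780235
Unnormalised posteriors:
  π_A·f_A = 0.39 × 0.066946 = 0.026109
  π_B·f_B = 0.61 × 0.000780235 = 0.000475943
Normaliser: 0.026109 + 0.000475943 = 0.0265849
P(State A | x₁, x₂) = 0.026109 / 0.0265849 ≈ 0.9821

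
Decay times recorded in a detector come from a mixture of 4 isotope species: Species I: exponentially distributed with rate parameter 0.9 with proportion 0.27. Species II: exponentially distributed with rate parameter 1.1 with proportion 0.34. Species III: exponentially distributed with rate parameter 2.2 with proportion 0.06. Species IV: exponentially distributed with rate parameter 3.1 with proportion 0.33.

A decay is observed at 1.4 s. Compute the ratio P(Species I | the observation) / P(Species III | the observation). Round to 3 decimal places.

The posterior odds equal the prior odds times the likelihood ratio: (π_i/π_j)·(f_i(x)/f_j(x)).
Exponential densities:
  p_I = 0.9·e^(−0.9·1.4) = 0.9·e^(−1.2600) = 0.255289
  p_II = 1.1·e^(−1.1·1.4) = 1.1·e^(−1.5400) = 0.235819
  p_III = 2.2·e^(−2.2·1.4) = 2.2·e^(−3.0800) = 0.10111
  p_IV = 3.1·e^(−3.1·1.4) = 3.1·e^(−4.3400) = 0.0404132
Posterior odds = (π_I·p_I) / (π_III·p_III) = (0.27·0.255289) / (0.06·0.10111) = 0.0689279 / 0.00606662 ≈ 11.362

11.362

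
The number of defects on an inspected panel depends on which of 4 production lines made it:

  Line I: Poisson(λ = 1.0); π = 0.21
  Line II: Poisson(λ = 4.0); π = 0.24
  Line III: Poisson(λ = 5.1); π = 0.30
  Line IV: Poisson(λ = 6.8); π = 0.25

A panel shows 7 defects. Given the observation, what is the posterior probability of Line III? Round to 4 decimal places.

Apply Bayes' rule: the posterior for each component is proportional to its prior times its likelihood at x.
Evaluate each component's likelihood at the observed value:
  p_I = e^(−1.0)·1.0^7/7! = 7.2992e-05
  p_II = e^(−4.0)·4.0^7/7! = 0.0595404
  p_III = e^(−5.1)·5.1^7/7! = 0.108557
  p_IV = e^(−6.8)·6.8^7/7! = 0.148569
Unnormalised posteriors:
  w_I·p_I = 0.21 × 7.2992e-05 = 1.53283e-05
  w_II·p_II = 0.24 × 0.0595404 = 0.0142897
  w_III·p_III = 0.30 × 0.108557 = 0.0325672
  w_IV·p_IV = 0.25 × 0.148569 = 0.0371424
Denominator: 1.53283e-05 + 0.0142897 + 0.0325672 + 0.0371424 = 0.0840145
P(Line III | data) ≈ 0.3876

0.3876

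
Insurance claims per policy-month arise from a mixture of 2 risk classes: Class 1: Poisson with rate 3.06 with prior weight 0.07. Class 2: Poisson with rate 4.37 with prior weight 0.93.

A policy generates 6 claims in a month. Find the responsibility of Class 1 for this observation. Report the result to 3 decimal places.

By Bayes' theorem, P(k | x) = w_k f_k(x) / Σ_j w_j f_j(x).
Poisson probabilities:
  p_1 = e^(−3.06)·3.06^6/6! = 0.0534632
  p_2 = e^(−4.37)·4.37^6/6! = 0.122374
Prior × likelihood for each component:
  w_1·p_1 = 0.07 × 0.0534632 = 0.00374242
  w_2·p_2 = 0.93 × 0.122374 = 0.113808
Normaliser: 0.00374242 + 0.113808 = 0.11755
P(Class 1 | 6 claims) ≈ 0.032

0.032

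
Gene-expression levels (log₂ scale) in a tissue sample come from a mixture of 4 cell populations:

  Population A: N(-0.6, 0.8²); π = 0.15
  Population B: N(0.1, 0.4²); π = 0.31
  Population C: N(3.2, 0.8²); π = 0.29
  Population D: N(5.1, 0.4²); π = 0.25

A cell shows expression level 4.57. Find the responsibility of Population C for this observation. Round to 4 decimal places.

P(component k | x) = π_k·f_k(x) / marginal(x), where marginal(x) = Σ_j π_j·f_j(x).
Normal densities:
  L_A = 4.25503e-10
  L_B = 7.60969e-28
  L_C = 0.115081
  L_D = 0.414592
Multiply by the mixture weights:
  π_A·L_A = 0.15 × 4.25503e-10 = 6.38255e-11
  π_B·L_B = 0.31 × 7.60969e-28 = 2.359e-28
  π_C·L_C = 0.29 × 0.115081 = 0.0333734
  π_D·L_D = 0.25 × 0.414592 = 0.103648
Marginal: 6.38255e-11 + 2.359e-28 + 0.0333734 + 0.103648 = 0.137021
P(Population C | the observation) ≈ 0.2436

0.2436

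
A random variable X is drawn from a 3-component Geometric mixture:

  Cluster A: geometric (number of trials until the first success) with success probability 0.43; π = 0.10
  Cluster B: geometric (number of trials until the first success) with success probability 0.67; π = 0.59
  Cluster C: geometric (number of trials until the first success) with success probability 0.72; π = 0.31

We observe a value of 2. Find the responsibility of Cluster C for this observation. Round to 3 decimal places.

P(component k | x) = w_k·f_k(x) / marginal(x), where marginal(x) = Σ_j w_j·f_j(x).
Evaluate each component's likelihood at the observed value:
  f_A = 0.43·(1−0.43)^1 = 0.43·0.57 = 0.2451
  f_B = 0.67·(1−0.67)^1 = 0.67·0.33 = 0.2211
  f_C = 0.72·(1−0.72)^1 = 0.72·0.28 = 0.2016
Weight by the priors:
  w_A·f_A = 0.10 × 0.2451 = 0.02451
  w_B·f_B = 0.59 × 0.2211 = 0.130449
  w_C·f_C = 0.31 × 0.2016 = 0.062496
Normaliser: 0.02451 + 0.130449 + 0.062496 = 0.217455
Responsibility of Cluster C: 0.062496 / 0.217455 ≈ 0.287

0.287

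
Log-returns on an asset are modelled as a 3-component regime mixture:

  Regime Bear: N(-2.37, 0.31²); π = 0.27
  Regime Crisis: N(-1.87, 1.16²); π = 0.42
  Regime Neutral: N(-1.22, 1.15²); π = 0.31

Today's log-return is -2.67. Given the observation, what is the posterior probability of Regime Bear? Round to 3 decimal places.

P(component k | x) = π_k·f_k(x) / marginal(x), where marginal(x) = Σ_j π_j·f_j(x).
Evaluate each component's likelihood at the observed value:
  f_Bear = (1/(0.31·√(2π)))·exp(−(-2.67−-2.37)²/(2·0.31²)) = 1.286911·exp(-0.46826) = 0.805721
  f_Crisis = (1/(1.16·√(2π)))·exp(−(-2.67−-1.87)²/(2·1.16²)) = 0.343916·exp(-0.23781) = 0.271126
  f_Neutral = (1/(1.15·√(2π)))·exp(−(-2.67−-1.22)²/(2·1.15²)) = 0.346906·exp(-0.79490) = 0.156673
Multiply by the mixture weights:
  π_Bear·f_Bear = 0.27 × 0.805721 = 0.217545
  π_Crisis·f_Crisis = 0.42 × 0.271126 = 0.113873
  π_Neutral·f_Neutral = 0.31 × 0.156673 = 0.0485685
Denominator: 0.217545 + 0.113873 + 0.0485685 = 0.379986
P(Regime Bear | x) ≈ 0.573

0.573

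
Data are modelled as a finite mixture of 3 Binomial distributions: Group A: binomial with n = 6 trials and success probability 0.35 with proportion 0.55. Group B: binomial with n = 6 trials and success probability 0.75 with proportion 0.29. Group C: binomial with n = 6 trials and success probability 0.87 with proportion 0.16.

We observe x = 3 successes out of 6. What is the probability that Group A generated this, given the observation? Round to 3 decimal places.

0.751

The responsibility of component k is P(Z=k) f_k(x) divided by Σ_j P(Z=j) f_j(x).
Component likelihoods at x = 3 successes out of 6:
  f_A = C(6,3)·0.35^3·0.65^3 = 20·0.042875·0.274625 = 0.235491
  f_B = C(6,3)·0.75^3·0.25^3 = 20·0.421875·0.015625 = 0.131836
  f_C = C(6,3)·0.87^3·0.13^3 = 20·0.658503·0.002197 = 0.0289346
Prior × likelihood for each component:
  P(Z=A)·f_A = 0.55 × 0.235491 = 0.12952
  P(Z=B)·f_B = 0.29 × 0.131836 = 0.0382324
  P(Z=C)·f_C = 0.16 × 0.0289346 = 0.00462954
Marginal: 0.12952 + 0.0382324 + 0.00462954 = 0.172382
So the posterior for Group A is 0.12952 / 0.172382 ≈ 0.751.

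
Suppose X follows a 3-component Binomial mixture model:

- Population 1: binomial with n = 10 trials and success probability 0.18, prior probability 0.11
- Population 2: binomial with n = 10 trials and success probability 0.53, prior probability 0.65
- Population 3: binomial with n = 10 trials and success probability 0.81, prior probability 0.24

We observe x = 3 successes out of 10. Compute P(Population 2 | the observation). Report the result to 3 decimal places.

Posterior ∝ prior × likelihood, so P(k | x) ∝ w_k f_k(x); normalise over all components.
Evaluate each component's likelihood at the observed value:
  f_1 = 0.17446
  f_2 = 0.0905094
  f_3 = 0.000570048
Multiply by the mixture weights:
  w_1·f_1 = 0.11 × 0.17446 = 0.0191906
  w_2·f_2 = 0.65 × 0.0905094 = 0.0588311
  w_3·f_3 = 0.24 × 0.000570048 = 0.000136812
Normaliser: 0.0191906 + 0.0588311 + 0.000136812 = 0.0781585
P(Population 2 | 3 successes out of 10) = 0.0588311 / 0.0781585 ≈ 0.753

0.753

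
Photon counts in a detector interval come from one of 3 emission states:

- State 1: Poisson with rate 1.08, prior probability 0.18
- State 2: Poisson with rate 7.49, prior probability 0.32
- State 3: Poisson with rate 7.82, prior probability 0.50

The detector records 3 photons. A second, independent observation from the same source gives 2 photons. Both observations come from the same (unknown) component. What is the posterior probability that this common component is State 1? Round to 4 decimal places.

By Bayes' theorem, P(k | x) = π_k f_k(x) / Σ_j π_j f_j(x).
Since both observations come from the same component, the likelihood for component k is f_k(x₁)·f_k(x₂).
  p_1 = [0.0712988] × [0.198052] = 0.0141209
  p_2 = [0.0391227] × [0.01567] = 0.000613051
  p_3 = [0.03201] × [0.0122801] = 0.000393085
Multiply by the mixture weights:
  π_1·p_1 = 0.18 × 0.0141209 = 0.00254176
  π_2·p_2 = 0.32 × 0.000613051 = 0.000196176
  π_3·p_3 = 0.50 × 0.000393085 = 0.000196543
Normaliser: 0.00254176 + 0.000196176 + 0.000196543 = 0.00293448
P(State 1 | x₁, x₂) = 0.00254176 / 0.00293448 ≈ 0.8662

0.8662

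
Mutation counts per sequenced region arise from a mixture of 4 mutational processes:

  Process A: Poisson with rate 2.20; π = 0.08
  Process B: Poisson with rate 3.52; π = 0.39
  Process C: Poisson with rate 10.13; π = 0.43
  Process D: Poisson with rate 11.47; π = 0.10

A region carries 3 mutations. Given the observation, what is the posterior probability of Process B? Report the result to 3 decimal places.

P(component k | x) = π_k·f_k(x) / marginal(x), where marginal(x) = Σ_j π_j·f_j(x).
Evaluate each component's likelihood at the observed value:
  f_A = 0.196639
  f_B = 0.215159
  f_C = 0.00690675
  f_D = 0.00262531
Multiply by the mixture weights:
  π_A·f_A = 0.08 × 0.196639 = 0.0157311
  π_B·f_B = 0.39 × 0.215159 = 0.0839121
  π_C·f_C = 0.43 × 0.00690675 = 0.0029699
  π_D·f_D = 0.10 × 0.00262531 = 0.000262531
Sum: 0.0157311 + 0.0839121 + 0.0029699 + 0.000262531 = 0.102876
P(Process B | 3 mutations) ≈ 0.816

0.816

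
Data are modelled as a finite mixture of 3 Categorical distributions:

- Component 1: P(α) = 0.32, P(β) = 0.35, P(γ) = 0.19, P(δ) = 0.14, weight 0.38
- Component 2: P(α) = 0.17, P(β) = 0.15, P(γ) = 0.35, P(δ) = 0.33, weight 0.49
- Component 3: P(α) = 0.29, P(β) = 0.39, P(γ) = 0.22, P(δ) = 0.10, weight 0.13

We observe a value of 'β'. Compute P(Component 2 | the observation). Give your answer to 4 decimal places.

0.2858

Apply Bayes' rule: the posterior for each component is proportional to its prior times its likelihood at x.
Component likelihoods at x = 'β':
  p_1 = 0.35
  p_2 = 0.15
  p_3 = 0.39
Multiply by the mixture weights:
  π_1·p_1 = 0.38 × 0.35 = 0.133
  π_2·p_2 = 0.49 × 0.15 = 0.0735
  π_3·p_3 = 0.13 × 0.39 = 0.0507
Denominator: 0.133 + 0.0735 + 0.0507 = 0.2572
P(Component 2 | 'β') = 0.0735 / 0.2572 ≈ 0.2858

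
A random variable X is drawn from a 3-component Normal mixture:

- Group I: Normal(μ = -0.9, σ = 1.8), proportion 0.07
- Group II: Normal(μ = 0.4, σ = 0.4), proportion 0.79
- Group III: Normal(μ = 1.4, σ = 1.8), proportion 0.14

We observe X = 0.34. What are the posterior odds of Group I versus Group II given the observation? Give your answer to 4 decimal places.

0.0157

Only the two components matter; the odds are (w_i f_i(x)) / (w_j f_j(x)).
Component likelihoods at x = 0.34:
  L_I = 0.174818
  L_II = 0.986198
  L_III = 0.186352
Posterior odds = (w_I·L_I) / (w_II·L_II) = (0.07·0.174818) / (0.79·0.986198) = 0.0122373 / 0.779097 ≈ 0.0157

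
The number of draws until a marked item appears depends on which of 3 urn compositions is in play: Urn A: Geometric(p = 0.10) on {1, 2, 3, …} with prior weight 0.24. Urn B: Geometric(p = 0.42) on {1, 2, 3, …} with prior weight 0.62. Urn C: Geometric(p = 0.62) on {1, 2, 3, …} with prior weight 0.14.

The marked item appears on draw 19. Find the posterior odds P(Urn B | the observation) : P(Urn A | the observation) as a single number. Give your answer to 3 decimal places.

0.004

Only the two components matter; the odds are (π_i f_i(x)) / (π_j f_j(x)).
Geometric probabilities:
  f_A = 0.10·(1−0.10)^18 = 0.10·0.150095 = 0.0150095
  f_B = 0.42·(1−0.42)^18 = 0.42·5.51701e-05 = 2.31714e-05
  f_C = 0.62·(1−0.62)^18 = 0.62·2.72964e-08 = 1.69237e-08
1.43663e-05 / 0.00360227 ≈ 0.004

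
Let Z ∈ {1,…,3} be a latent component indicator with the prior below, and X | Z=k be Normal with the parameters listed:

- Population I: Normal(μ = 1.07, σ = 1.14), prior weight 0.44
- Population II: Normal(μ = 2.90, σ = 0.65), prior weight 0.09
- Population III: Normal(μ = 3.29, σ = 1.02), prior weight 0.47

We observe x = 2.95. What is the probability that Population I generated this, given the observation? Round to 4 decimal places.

0.1472

P(component k | x) = π_k·f_k(x) / marginal(x), where marginal(x) = Σ_j π_j·f_j(x).
Evaluate each component's likelihood at the observed value:
  p_I = (1/(1.14·√(2π)))·exp(−(2.95−1.07)²/(2·1.14²)) = 0.349949·exp(-1.35980) = 0.089836
  p_II = (1/(0.65·√(2π)))·exp(−(2.95−2.90)²/(2·0.65²)) = 0.613757·exp(-0.00296) = 0.611944
  p_III = (1/(1.02·√(2π)))·exp(−(2.95−3.29)²/(2·1.02²)) = 0.391120·exp(-0.05556) = 0.369984
Prior × likelihood for each component:
  π_I·p_I = 0.44 × 0.089836 = 0.0395278
  π_II·p_II = 0.09 × 0.611944 = 0.055075
  π_III·p_III = 0.47 × 0.369984 = 0.173892
Denominator: 0.0395278 + 0.055075 + 0.173892 = 0.268495
P(Population I | 2.95) ≈ 0.1472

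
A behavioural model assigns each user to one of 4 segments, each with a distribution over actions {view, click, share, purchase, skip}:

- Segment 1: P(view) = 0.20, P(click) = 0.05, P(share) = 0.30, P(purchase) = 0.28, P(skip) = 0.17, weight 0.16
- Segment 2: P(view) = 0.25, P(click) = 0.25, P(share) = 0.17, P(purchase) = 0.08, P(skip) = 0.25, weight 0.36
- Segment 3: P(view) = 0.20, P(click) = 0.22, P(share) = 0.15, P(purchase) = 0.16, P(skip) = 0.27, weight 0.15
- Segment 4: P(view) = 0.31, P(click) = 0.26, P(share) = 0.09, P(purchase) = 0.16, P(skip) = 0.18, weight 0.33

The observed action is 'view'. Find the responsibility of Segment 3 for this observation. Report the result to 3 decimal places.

0.118

The responsibility of component k is w_k f_k(x) divided by Σ_j w_j f_j(x).
Component likelihoods at x = 'view':
  f_1 = 0.2
  f_2 = 0.25
  f_3 = 0.2
  f_4 = 0.31
Multiply by the mixture weights:
  w_1·f_1 = 0.16 × 0.2 = 0.032
  w_2·f_2 = 0.36 × 0.25 = 0.09
  w_3·f_3 = 0.15 × 0.2 = 0.03
  w_4·f_4 = 0.33 × 0.31 = 0.1023
Sum: 0.032 + 0.09 + 0.03 + 0.1023 = 0.2543
P(Segment 3 | data) ≈ 0.118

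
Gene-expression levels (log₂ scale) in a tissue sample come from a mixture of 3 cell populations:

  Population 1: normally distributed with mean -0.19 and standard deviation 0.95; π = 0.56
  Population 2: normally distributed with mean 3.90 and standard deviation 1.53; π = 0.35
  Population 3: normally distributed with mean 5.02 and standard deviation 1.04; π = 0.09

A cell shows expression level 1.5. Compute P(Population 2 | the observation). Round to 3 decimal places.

Apply Bayes' rule: the posterior for each component is proportional to its prior times its likelihood at x.
Component likelihoods at x = 1.5:
  f_1 = 0.086296
  f_2 = 0.0761917
  f_3 = 0.0012483
Weight by the priors:
  π_1·f_1 = 0.56 × 0.086296 = 0.0483258
  π_2·f_2 = 0.35 × 0.0761917 = 0.0266671
  π_3·f_3 = 0.09 × 0.0012483 = 0.000112347
Normaliser: 0.0483258 + 0.0266671 + 0.000112347 = 0.0751052
P(Population 2 | the observation) = 0.0266671 / 0.0751052 ≈ 0.355

0.355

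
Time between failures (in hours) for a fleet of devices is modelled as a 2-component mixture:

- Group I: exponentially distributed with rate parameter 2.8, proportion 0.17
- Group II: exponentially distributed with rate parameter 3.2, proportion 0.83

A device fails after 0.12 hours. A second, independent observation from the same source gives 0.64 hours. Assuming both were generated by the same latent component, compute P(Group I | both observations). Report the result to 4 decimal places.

0.1753

P(component k | x) = π_k·f_k(x) / marginal(x), where marginal(x) = Σ_j π_j·f_j(x).
Since both observations come from the same component, the likelihood for component k is f_k(x₁)·f_k(x₂).
  L_I = [2.8·e^(−2.8·0.12) = 2.8·e^(−0.3360) = 2.00094] × [0.466554] = 0.93355
  L_II = [3.2·e^(−3.2·0.12) = 3.2·e^(−0.3840) = 2.17962] × [0.412776] = 0.899696
Prior × likelihood for each component:
  π_I·L_I = 0.17 × 0.93355 = 0.158703
  π_II·L_II = 0.83 × 0.899696 = 0.746748
Evidence: 0.158703 + 0.746748 = 0.905451
Responsibility of Group I: 0.158703 / 0.905451 ≈ 0.1753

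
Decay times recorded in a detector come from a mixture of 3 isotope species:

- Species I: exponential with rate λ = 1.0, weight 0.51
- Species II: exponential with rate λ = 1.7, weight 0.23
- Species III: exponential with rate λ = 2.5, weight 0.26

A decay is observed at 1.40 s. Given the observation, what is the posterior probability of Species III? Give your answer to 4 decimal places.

0.1081

Apply Bayes' rule: the posterior for each component is proportional to its prior times its likelihood at x.
Component likelihoods at x = 1.40 s:
  p_I = 0.246597
  p_II = 0.157336
  p_III = 0.0754935
Prior × likelihood for each component:
  π_I·p_I = 0.51 × 0.246597 = 0.125764
  π_II·p_II = 0.23 × 0.157336 = 0.0361873
  π_III·p_III = 0.26 × 0.0754935 = 0.0196283
Denominator: 0.125764 + 0.0361873 + 0.0196283 = 0.18158
P(Species III | data) = 0.0196283 / 0.18158 ≈ 0.1081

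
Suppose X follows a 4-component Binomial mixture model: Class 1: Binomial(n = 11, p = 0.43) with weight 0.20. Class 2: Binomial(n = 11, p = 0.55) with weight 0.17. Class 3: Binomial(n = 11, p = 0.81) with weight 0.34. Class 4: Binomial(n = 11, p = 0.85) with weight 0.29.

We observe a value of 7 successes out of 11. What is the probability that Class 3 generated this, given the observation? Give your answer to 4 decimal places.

0.3249

By Bayes' theorem, P(k | x) = P(Z=k) f_k(x) / Σ_j P(Z=j) f_j(x).
Binomial probabilities:
  f_1 = C(11,7)·0.43^7·0.57^4 = 330·0.00271819·0.10556 = 0.0946875
  f_2 = C(11,7)·0.55^7·0.45^4 = 330·0.0152244·0.0410062 = 0.206017
  f_3 = C(11,7)·0.81^7·0.19^4 = 330·0.228768·0.00130321 = 0.0983838
  f_4 = C(11,7)·0.85^7·0.15^4 = 330·0.320577·0.00050625 = 0.0535564
Prior × likelihood for each component:
  P(Z=1)·f_1 = 0.20 × 0.0946875 = 0.0189375
  P(Z=2)·f_2 = 0.17 × 0.206017 = 0.0350229
  P(Z=3)·f_3 = 0.34 × 0.0983838 = 0.0334505
  P(Z=4)·f_4 = 0.29 × 0.0535564 = 0.0155314
Evidence: 0.0189375 + 0.0350229 + 0.0334505 + 0.0155314 = 0.102942
Responsibility of Class 3: 0.0334505 / 0.102942 ≈ 0.3249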